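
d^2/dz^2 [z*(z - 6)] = 2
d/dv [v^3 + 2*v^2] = v*(3*v + 4)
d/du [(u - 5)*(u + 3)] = 2*u - 2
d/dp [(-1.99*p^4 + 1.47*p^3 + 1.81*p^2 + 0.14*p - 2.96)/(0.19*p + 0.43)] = (-1.1343*p^4 - 2.8642*p^3 + 2.2402*p^2 + 1.5566*p + 0.6226)/(0.0361*p^2 + 0.1634*p + 0.1849)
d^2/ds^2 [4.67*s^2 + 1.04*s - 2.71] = 9.34000000000000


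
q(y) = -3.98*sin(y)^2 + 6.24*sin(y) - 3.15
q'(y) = -7.96*sin(y)*cos(y) + 6.24*cos(y)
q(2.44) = -0.78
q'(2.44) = -0.84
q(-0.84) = -10.00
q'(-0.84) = 8.12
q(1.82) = -0.84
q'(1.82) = 0.36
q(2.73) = -1.29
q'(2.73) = -2.80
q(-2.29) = -10.10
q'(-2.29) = -8.06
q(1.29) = -0.83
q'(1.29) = -0.39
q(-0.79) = -9.59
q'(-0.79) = 8.37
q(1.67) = -0.88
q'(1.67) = 0.17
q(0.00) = -3.15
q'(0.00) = 6.24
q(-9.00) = -6.40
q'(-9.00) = -8.67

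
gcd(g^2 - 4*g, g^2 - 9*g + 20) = g - 4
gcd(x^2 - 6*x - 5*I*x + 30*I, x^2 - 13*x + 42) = x - 6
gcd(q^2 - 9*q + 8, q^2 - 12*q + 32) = q - 8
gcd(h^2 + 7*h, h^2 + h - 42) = h + 7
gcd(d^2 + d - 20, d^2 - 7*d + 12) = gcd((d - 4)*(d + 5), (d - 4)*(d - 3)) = d - 4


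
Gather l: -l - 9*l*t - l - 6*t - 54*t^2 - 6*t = l*(-9*t - 2) - 54*t^2 - 12*t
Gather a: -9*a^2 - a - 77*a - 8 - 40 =-9*a^2 - 78*a - 48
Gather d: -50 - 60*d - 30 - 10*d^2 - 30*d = -10*d^2 - 90*d - 80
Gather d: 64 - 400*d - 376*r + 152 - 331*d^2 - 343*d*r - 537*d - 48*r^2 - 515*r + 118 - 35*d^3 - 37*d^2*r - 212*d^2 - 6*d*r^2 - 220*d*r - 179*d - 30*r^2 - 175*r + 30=-35*d^3 + d^2*(-37*r - 543) + d*(-6*r^2 - 563*r - 1116) - 78*r^2 - 1066*r + 364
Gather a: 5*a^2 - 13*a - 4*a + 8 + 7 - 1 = 5*a^2 - 17*a + 14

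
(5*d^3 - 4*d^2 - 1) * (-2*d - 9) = -10*d^4 - 37*d^3 + 36*d^2 + 2*d + 9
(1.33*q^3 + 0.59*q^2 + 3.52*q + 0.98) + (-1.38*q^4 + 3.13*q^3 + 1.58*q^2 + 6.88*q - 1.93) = -1.38*q^4 + 4.46*q^3 + 2.17*q^2 + 10.4*q - 0.95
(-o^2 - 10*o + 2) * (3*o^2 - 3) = -3*o^4 - 30*o^3 + 9*o^2 + 30*o - 6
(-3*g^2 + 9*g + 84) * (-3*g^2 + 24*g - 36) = 9*g^4 - 99*g^3 + 72*g^2 + 1692*g - 3024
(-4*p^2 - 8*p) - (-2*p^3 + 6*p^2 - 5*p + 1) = 2*p^3 - 10*p^2 - 3*p - 1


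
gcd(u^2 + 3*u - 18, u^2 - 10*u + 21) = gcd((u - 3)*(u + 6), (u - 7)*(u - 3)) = u - 3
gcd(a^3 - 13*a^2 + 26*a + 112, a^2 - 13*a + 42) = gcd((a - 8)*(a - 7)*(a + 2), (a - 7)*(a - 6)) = a - 7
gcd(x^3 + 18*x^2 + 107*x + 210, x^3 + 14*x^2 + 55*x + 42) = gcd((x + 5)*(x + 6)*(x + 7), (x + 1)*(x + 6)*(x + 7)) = x^2 + 13*x + 42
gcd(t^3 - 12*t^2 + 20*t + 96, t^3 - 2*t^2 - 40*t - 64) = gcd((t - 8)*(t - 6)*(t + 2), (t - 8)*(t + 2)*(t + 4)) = t^2 - 6*t - 16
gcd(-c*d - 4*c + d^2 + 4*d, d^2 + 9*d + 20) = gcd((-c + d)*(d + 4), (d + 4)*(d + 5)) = d + 4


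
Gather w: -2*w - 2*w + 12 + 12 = 24 - 4*w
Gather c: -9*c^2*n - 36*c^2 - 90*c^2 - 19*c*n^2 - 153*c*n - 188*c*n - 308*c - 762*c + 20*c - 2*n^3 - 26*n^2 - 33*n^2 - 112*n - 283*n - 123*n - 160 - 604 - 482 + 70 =c^2*(-9*n - 126) + c*(-19*n^2 - 341*n - 1050) - 2*n^3 - 59*n^2 - 518*n - 1176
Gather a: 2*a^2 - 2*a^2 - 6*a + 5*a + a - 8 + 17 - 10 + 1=0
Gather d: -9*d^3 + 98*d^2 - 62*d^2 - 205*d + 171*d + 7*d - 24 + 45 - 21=-9*d^3 + 36*d^2 - 27*d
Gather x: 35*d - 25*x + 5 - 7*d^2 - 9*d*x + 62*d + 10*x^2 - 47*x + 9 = -7*d^2 + 97*d + 10*x^2 + x*(-9*d - 72) + 14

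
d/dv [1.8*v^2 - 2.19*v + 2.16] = 3.6*v - 2.19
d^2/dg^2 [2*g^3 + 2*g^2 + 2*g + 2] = 12*g + 4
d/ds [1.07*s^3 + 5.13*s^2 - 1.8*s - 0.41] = 3.21*s^2 + 10.26*s - 1.8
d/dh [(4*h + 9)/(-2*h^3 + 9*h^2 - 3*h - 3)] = (16*h^3 + 18*h^2 - 162*h + 15)/(4*h^6 - 36*h^5 + 93*h^4 - 42*h^3 - 45*h^2 + 18*h + 9)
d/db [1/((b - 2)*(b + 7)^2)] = ((2 - b)*(b + 7) - 2*(b - 2)^2)/((b - 2)^3*(b + 7)^3)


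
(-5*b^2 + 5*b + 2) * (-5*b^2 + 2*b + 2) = 25*b^4 - 35*b^3 - 10*b^2 + 14*b + 4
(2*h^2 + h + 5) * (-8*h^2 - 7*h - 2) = -16*h^4 - 22*h^3 - 51*h^2 - 37*h - 10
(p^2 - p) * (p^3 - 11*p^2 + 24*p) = p^5 - 12*p^4 + 35*p^3 - 24*p^2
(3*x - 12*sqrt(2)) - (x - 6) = 2*x - 12*sqrt(2) + 6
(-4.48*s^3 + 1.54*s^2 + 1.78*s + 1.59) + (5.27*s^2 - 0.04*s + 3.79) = -4.48*s^3 + 6.81*s^2 + 1.74*s + 5.38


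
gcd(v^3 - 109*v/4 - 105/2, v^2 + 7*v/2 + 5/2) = v + 5/2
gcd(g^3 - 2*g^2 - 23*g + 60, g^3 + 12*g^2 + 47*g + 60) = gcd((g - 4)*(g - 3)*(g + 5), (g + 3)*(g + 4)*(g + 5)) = g + 5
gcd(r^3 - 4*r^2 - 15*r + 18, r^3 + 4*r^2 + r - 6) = r^2 + 2*r - 3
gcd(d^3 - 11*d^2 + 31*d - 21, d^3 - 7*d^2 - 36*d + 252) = d - 7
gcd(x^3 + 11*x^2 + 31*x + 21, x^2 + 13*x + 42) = x + 7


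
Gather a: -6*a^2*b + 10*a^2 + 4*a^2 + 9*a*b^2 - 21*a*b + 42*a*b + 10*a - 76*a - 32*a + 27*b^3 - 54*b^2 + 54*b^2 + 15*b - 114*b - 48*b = a^2*(14 - 6*b) + a*(9*b^2 + 21*b - 98) + 27*b^3 - 147*b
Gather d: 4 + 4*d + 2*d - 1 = 6*d + 3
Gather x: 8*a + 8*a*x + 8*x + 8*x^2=8*a + 8*x^2 + x*(8*a + 8)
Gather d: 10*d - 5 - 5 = 10*d - 10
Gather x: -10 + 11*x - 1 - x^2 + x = -x^2 + 12*x - 11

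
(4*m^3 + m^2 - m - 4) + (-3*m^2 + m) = 4*m^3 - 2*m^2 - 4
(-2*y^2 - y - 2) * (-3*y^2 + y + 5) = 6*y^4 + y^3 - 5*y^2 - 7*y - 10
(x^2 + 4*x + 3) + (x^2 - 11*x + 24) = 2*x^2 - 7*x + 27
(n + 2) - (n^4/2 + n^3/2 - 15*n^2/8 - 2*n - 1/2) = -n^4/2 - n^3/2 + 15*n^2/8 + 3*n + 5/2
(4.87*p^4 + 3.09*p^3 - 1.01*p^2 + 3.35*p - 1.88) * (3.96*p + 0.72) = 19.2852*p^5 + 15.7428*p^4 - 1.7748*p^3 + 12.5388*p^2 - 5.0328*p - 1.3536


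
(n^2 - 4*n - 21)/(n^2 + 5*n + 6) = (n - 7)/(n + 2)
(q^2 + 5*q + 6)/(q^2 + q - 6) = (q + 2)/(q - 2)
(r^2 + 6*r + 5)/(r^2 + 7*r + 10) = (r + 1)/(r + 2)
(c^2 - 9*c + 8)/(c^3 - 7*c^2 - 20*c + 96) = (c - 1)/(c^2 + c - 12)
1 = 1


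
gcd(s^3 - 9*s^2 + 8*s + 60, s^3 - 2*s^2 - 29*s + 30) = s - 6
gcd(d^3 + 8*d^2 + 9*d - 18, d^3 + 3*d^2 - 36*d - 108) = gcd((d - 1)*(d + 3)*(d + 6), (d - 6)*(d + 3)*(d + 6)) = d^2 + 9*d + 18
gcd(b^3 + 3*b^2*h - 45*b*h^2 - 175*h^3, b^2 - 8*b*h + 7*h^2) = b - 7*h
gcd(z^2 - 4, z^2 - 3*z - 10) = z + 2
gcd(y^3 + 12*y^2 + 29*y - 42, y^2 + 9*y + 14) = y + 7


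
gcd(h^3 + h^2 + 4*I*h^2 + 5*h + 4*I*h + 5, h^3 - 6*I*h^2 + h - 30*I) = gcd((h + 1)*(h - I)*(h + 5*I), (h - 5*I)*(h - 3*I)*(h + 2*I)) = 1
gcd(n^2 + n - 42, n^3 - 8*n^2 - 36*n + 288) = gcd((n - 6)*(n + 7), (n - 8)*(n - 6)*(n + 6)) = n - 6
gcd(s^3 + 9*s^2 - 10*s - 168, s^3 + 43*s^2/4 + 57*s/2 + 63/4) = s + 7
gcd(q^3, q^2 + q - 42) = 1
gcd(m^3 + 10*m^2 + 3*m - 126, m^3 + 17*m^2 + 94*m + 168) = m^2 + 13*m + 42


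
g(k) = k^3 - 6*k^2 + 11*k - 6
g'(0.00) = 11.00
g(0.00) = -6.00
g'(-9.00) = 362.00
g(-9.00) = -1320.00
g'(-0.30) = 14.87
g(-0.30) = -9.87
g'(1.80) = -0.88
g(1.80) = 0.19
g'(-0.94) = 24.93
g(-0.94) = -22.47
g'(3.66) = 7.27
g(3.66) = 2.91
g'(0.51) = 5.66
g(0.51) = -1.82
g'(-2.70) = 65.27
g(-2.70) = -99.12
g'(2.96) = 1.76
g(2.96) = -0.08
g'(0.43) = 6.39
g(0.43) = -2.30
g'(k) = 3*k^2 - 12*k + 11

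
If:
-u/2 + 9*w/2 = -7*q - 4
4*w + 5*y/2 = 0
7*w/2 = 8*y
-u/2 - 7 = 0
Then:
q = -11/7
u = -14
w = 0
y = 0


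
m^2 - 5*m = m*(m - 5)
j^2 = j^2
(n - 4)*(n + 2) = n^2 - 2*n - 8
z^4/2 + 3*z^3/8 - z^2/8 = z^2*(z/2 + 1/2)*(z - 1/4)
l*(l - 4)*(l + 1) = l^3 - 3*l^2 - 4*l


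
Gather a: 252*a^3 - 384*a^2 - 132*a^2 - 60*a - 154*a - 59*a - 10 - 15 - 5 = 252*a^3 - 516*a^2 - 273*a - 30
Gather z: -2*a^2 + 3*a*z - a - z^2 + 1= -2*a^2 + 3*a*z - a - z^2 + 1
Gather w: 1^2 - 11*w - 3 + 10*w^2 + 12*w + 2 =10*w^2 + w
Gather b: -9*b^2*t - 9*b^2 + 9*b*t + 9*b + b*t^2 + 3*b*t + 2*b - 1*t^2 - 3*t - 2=b^2*(-9*t - 9) + b*(t^2 + 12*t + 11) - t^2 - 3*t - 2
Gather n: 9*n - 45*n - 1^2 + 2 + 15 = 16 - 36*n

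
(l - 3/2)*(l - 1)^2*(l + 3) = l^4 - l^3/2 - 13*l^2/2 + 21*l/2 - 9/2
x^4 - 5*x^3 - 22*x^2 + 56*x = x*(x - 7)*(x - 2)*(x + 4)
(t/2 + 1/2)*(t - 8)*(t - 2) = t^3/2 - 9*t^2/2 + 3*t + 8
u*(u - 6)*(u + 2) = u^3 - 4*u^2 - 12*u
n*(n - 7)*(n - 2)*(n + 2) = n^4 - 7*n^3 - 4*n^2 + 28*n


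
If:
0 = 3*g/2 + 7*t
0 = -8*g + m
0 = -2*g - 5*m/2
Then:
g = 0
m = 0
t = 0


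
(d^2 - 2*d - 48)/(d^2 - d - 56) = (d + 6)/(d + 7)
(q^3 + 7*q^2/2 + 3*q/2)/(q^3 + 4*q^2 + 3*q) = (q + 1/2)/(q + 1)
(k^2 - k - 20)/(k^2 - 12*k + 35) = (k + 4)/(k - 7)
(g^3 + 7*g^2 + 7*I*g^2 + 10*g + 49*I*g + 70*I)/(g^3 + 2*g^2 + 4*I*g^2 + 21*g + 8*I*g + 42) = (g + 5)/(g - 3*I)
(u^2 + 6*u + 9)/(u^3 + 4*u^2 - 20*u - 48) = (u^2 + 6*u + 9)/(u^3 + 4*u^2 - 20*u - 48)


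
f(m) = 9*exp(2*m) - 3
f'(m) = 18*exp(2*m)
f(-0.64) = -0.50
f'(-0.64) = 5.00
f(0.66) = 30.69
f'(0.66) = 67.38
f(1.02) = 66.22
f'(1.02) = 138.43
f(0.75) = 37.34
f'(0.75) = 80.67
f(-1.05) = -1.90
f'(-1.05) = 2.20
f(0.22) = 10.97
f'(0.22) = 27.95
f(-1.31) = -2.34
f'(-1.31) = 1.31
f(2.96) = 3348.71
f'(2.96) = 6703.41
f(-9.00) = -3.00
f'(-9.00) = 0.00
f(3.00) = 3627.86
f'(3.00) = 7261.72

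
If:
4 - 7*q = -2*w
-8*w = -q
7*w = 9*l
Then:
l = 14/243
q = 16/27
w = 2/27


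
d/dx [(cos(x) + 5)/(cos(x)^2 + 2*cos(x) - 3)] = (cos(x)^2 + 10*cos(x) + 13)*sin(x)/(cos(x)^2 + 2*cos(x) - 3)^2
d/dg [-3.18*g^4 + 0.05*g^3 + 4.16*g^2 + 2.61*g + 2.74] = -12.72*g^3 + 0.15*g^2 + 8.32*g + 2.61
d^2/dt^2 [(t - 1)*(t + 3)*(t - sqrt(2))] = 6*t - 2*sqrt(2) + 4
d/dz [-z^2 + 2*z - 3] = 2 - 2*z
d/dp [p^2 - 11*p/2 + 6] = 2*p - 11/2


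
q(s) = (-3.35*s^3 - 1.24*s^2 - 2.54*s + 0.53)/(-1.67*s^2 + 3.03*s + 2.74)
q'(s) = (3.34*s - 3.03)*(-3.35*s^3 - 1.24*s^2 - 2.54*s + 0.53)/(-1.67*s^2 + 3.03*s + 2.74)^2 + (-10.05*s^2 - 2.48*s - 2.54)/(-1.67*s^2 + 3.03*s + 2.74) = (5.5945*s^4 - 20.301*s^3 - 35.536*s^2 - 5.025*s - 8.5655)/(2.7889*s^4 - 10.1202*s^3 + 0.0292999999999992*s^2 + 16.6044*s + 7.5076)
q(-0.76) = -6.10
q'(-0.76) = -52.11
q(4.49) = 19.58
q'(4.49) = -1.04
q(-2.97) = -4.04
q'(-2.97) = 1.50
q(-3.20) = -4.40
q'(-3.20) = 1.55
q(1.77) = -9.20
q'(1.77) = -22.62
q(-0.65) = 39.69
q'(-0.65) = -3259.45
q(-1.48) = -2.30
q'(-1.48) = 0.47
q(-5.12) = -7.62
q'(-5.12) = 1.77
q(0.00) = 0.19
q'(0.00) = -1.14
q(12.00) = 29.78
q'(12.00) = 1.87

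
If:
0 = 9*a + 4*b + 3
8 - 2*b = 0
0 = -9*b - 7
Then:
No Solution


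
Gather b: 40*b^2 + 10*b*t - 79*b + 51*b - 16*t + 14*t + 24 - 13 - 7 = 40*b^2 + b*(10*t - 28) - 2*t + 4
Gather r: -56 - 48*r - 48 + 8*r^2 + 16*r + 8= 8*r^2 - 32*r - 96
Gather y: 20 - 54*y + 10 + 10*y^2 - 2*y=10*y^2 - 56*y + 30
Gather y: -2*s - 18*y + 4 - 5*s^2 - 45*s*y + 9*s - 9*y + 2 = -5*s^2 + 7*s + y*(-45*s - 27) + 6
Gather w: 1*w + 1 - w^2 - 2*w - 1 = -w^2 - w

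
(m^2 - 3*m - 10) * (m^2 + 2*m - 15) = m^4 - m^3 - 31*m^2 + 25*m + 150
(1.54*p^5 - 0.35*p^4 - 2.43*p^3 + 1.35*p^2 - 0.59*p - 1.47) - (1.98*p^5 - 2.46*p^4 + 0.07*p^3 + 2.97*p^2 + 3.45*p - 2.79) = -0.44*p^5 + 2.11*p^4 - 2.5*p^3 - 1.62*p^2 - 4.04*p + 1.32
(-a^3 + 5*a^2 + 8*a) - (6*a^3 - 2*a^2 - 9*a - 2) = -7*a^3 + 7*a^2 + 17*a + 2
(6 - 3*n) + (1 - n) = 7 - 4*n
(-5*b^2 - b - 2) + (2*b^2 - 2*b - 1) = -3*b^2 - 3*b - 3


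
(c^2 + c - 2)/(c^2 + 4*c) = (c^2 + c - 2)/(c*(c + 4))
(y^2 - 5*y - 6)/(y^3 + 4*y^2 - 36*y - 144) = (y + 1)/(y^2 + 10*y + 24)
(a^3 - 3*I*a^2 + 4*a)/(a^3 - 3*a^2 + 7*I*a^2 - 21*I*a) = (a^2 - 3*I*a + 4)/(a^2 + a*(-3 + 7*I) - 21*I)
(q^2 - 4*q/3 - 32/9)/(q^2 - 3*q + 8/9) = (3*q + 4)/(3*q - 1)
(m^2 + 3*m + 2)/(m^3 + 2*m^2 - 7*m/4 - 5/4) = 4*(m^2 + 3*m + 2)/(4*m^3 + 8*m^2 - 7*m - 5)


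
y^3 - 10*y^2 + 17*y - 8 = (y - 8)*(y - 1)^2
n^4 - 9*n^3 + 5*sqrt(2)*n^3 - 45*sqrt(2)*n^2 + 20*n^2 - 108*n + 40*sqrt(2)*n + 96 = (n - 8)*(n - 1)*(n + 2*sqrt(2))*(n + 3*sqrt(2))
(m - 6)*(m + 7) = m^2 + m - 42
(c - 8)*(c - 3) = c^2 - 11*c + 24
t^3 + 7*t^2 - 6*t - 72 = (t - 3)*(t + 4)*(t + 6)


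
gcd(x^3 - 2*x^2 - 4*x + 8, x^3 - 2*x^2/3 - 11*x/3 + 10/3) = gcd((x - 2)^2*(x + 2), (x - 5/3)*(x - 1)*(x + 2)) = x + 2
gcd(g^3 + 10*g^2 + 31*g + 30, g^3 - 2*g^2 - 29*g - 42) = g^2 + 5*g + 6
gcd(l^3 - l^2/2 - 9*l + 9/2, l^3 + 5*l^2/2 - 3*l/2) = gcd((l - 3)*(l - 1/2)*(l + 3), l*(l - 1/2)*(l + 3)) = l^2 + 5*l/2 - 3/2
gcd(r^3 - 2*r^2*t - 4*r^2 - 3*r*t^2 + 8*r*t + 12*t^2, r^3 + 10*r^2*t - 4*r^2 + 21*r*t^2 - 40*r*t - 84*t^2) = r - 4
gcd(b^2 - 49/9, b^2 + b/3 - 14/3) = b + 7/3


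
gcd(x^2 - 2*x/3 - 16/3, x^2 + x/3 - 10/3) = x + 2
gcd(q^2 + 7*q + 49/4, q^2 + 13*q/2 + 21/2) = q + 7/2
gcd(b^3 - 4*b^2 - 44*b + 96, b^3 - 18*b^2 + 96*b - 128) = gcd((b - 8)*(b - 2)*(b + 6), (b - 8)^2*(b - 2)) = b^2 - 10*b + 16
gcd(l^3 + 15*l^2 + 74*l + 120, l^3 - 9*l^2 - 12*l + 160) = l + 4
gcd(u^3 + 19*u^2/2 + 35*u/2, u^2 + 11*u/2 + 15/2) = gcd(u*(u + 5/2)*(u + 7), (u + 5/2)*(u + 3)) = u + 5/2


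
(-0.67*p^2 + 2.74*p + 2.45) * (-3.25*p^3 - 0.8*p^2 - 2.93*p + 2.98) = 2.1775*p^5 - 8.369*p^4 - 8.1914*p^3 - 11.9848*p^2 + 0.9867*p + 7.301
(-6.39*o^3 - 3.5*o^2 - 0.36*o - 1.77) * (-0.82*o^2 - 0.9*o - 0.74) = 5.2398*o^5 + 8.621*o^4 + 8.1738*o^3 + 4.3654*o^2 + 1.8594*o + 1.3098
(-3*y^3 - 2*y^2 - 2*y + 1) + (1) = -3*y^3 - 2*y^2 - 2*y + 2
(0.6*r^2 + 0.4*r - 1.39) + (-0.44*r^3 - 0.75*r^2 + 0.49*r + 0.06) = -0.44*r^3 - 0.15*r^2 + 0.89*r - 1.33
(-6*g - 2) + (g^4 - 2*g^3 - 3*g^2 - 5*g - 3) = g^4 - 2*g^3 - 3*g^2 - 11*g - 5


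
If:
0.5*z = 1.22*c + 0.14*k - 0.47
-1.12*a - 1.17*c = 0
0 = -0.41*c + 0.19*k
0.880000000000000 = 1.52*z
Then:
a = -0.52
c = 0.50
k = 1.08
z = 0.58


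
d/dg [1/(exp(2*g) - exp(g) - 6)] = (1 - 2*exp(g))*exp(g)/(-exp(2*g) + exp(g) + 6)^2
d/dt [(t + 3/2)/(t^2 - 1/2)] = 2*(2*t^2 - 2*t*(2*t + 3) - 1)/(2*t^2 - 1)^2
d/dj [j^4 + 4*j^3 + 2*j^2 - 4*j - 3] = 4*j^3 + 12*j^2 + 4*j - 4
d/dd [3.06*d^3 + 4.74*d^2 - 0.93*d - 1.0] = 9.18*d^2 + 9.48*d - 0.93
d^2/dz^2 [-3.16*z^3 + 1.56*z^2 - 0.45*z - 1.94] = 3.12 - 18.96*z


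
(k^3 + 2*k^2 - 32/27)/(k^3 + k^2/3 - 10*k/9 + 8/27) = (3*k + 4)/(3*k - 1)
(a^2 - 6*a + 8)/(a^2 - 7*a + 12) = (a - 2)/(a - 3)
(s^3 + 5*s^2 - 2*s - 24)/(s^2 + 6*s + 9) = (s^2 + 2*s - 8)/(s + 3)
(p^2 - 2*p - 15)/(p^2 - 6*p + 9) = (p^2 - 2*p - 15)/(p^2 - 6*p + 9)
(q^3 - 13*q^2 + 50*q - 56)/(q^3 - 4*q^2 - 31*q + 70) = (q - 4)/(q + 5)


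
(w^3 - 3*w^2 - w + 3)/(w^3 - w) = (w - 3)/w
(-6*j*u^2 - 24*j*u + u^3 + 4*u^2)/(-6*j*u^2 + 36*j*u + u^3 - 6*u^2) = (u + 4)/(u - 6)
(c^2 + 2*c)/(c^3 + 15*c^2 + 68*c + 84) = c/(c^2 + 13*c + 42)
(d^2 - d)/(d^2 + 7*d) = (d - 1)/(d + 7)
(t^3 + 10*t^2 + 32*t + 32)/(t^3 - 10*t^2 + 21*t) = (t^3 + 10*t^2 + 32*t + 32)/(t*(t^2 - 10*t + 21))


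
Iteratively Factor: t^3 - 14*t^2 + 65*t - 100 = (t - 4)*(t^2 - 10*t + 25) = (t - 5)*(t - 4)*(t - 5)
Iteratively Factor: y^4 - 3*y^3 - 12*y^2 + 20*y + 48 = (y - 4)*(y^3 + y^2 - 8*y - 12) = (y - 4)*(y - 3)*(y^2 + 4*y + 4) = (y - 4)*(y - 3)*(y + 2)*(y + 2)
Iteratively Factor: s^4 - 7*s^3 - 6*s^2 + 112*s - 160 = (s - 5)*(s^3 - 2*s^2 - 16*s + 32) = (s - 5)*(s - 2)*(s^2 - 16) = (s - 5)*(s - 2)*(s + 4)*(s - 4)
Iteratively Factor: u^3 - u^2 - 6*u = (u - 3)*(u^2 + 2*u) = (u - 3)*(u + 2)*(u)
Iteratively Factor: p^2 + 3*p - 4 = (p - 1)*(p + 4)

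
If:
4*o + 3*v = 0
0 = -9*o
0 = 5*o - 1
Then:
No Solution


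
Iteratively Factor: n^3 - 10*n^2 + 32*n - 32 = (n - 2)*(n^2 - 8*n + 16) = (n - 4)*(n - 2)*(n - 4)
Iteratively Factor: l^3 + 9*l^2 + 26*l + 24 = (l + 4)*(l^2 + 5*l + 6) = (l + 3)*(l + 4)*(l + 2)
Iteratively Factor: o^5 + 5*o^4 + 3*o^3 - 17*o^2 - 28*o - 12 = (o - 2)*(o^4 + 7*o^3 + 17*o^2 + 17*o + 6) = (o - 2)*(o + 1)*(o^3 + 6*o^2 + 11*o + 6) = (o - 2)*(o + 1)*(o + 2)*(o^2 + 4*o + 3) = (o - 2)*(o + 1)^2*(o + 2)*(o + 3)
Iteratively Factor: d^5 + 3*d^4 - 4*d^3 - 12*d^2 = (d)*(d^4 + 3*d^3 - 4*d^2 - 12*d) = d*(d + 2)*(d^3 + d^2 - 6*d) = d*(d - 2)*(d + 2)*(d^2 + 3*d) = d^2*(d - 2)*(d + 2)*(d + 3)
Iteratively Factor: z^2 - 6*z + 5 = (z - 5)*(z - 1)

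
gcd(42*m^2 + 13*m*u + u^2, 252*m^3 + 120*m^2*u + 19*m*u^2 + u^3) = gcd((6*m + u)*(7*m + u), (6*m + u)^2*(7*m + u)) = 42*m^2 + 13*m*u + u^2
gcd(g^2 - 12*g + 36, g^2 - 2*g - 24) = g - 6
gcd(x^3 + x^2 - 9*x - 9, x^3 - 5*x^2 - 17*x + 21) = x + 3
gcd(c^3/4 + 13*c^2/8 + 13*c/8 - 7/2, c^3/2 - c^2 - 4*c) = 1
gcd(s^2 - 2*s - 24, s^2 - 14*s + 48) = s - 6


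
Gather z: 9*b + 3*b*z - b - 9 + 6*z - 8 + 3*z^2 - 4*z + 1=8*b + 3*z^2 + z*(3*b + 2) - 16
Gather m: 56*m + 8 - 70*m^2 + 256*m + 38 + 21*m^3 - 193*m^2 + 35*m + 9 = 21*m^3 - 263*m^2 + 347*m + 55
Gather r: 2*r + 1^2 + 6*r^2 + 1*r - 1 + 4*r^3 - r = 4*r^3 + 6*r^2 + 2*r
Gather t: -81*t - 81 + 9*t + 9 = -72*t - 72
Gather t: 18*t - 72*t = -54*t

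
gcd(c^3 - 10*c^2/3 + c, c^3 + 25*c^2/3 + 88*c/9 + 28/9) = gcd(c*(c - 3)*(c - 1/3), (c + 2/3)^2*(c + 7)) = 1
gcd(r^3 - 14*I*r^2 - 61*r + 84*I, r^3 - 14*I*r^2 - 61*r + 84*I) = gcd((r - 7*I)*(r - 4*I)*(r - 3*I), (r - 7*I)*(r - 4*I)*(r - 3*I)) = r^3 - 14*I*r^2 - 61*r + 84*I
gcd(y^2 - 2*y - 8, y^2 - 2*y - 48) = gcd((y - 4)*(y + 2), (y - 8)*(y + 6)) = 1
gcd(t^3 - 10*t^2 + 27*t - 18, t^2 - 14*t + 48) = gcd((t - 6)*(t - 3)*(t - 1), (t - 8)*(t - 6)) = t - 6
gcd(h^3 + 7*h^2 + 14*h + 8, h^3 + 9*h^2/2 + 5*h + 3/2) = h + 1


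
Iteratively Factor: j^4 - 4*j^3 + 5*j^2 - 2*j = (j - 1)*(j^3 - 3*j^2 + 2*j) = j*(j - 1)*(j^2 - 3*j + 2) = j*(j - 1)^2*(j - 2)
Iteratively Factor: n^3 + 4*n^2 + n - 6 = (n + 2)*(n^2 + 2*n - 3) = (n + 2)*(n + 3)*(n - 1)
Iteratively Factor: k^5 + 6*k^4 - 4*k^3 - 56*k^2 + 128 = (k + 2)*(k^4 + 4*k^3 - 12*k^2 - 32*k + 64) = (k + 2)*(k + 4)*(k^3 - 12*k + 16) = (k - 2)*(k + 2)*(k + 4)*(k^2 + 2*k - 8) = (k - 2)^2*(k + 2)*(k + 4)*(k + 4)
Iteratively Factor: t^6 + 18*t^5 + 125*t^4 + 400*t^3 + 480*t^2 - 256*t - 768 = (t - 1)*(t^5 + 19*t^4 + 144*t^3 + 544*t^2 + 1024*t + 768) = (t - 1)*(t + 3)*(t^4 + 16*t^3 + 96*t^2 + 256*t + 256) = (t - 1)*(t + 3)*(t + 4)*(t^3 + 12*t^2 + 48*t + 64) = (t - 1)*(t + 3)*(t + 4)^2*(t^2 + 8*t + 16) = (t - 1)*(t + 3)*(t + 4)^3*(t + 4)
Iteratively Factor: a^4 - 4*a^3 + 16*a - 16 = (a - 2)*(a^3 - 2*a^2 - 4*a + 8) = (a - 2)*(a + 2)*(a^2 - 4*a + 4) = (a - 2)^2*(a + 2)*(a - 2)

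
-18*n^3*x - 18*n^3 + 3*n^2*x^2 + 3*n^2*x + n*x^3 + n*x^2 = (-3*n + x)*(6*n + x)*(n*x + n)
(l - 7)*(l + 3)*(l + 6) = l^3 + 2*l^2 - 45*l - 126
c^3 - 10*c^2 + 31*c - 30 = (c - 5)*(c - 3)*(c - 2)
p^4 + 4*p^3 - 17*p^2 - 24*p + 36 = (p - 3)*(p - 1)*(p + 2)*(p + 6)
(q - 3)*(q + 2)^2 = q^3 + q^2 - 8*q - 12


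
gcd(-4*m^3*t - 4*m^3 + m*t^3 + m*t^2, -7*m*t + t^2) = 1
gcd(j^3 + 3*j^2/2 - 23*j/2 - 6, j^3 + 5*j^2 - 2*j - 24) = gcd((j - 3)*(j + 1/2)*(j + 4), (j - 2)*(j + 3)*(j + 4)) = j + 4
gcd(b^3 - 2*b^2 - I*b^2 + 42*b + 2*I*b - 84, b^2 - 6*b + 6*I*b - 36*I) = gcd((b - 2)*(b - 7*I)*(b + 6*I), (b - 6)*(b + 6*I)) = b + 6*I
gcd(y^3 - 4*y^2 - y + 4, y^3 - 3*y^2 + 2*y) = y - 1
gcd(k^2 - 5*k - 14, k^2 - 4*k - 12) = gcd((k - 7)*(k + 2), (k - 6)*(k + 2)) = k + 2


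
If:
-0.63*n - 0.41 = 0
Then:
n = -0.65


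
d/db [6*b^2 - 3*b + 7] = 12*b - 3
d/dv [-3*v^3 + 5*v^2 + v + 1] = -9*v^2 + 10*v + 1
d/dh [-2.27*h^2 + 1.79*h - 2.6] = 1.79 - 4.54*h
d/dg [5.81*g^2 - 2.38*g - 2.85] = 11.62*g - 2.38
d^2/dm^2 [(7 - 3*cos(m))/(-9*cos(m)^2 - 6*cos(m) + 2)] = 18*(-243*(1 - cos(2*m))^2*cos(m) + 270*(1 - cos(2*m))^2 - 346*cos(m) + 484*cos(2*m) - 72*cos(3*m) + 54*cos(5*m) - 900)/(12*cos(m) + 9*cos(2*m) + 5)^3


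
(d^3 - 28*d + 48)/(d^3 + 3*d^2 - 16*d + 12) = (d - 4)/(d - 1)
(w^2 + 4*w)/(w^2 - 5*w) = (w + 4)/(w - 5)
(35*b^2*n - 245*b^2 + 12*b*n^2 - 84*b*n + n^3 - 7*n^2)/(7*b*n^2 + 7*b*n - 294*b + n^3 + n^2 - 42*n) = (5*b*n - 35*b + n^2 - 7*n)/(n^2 + n - 42)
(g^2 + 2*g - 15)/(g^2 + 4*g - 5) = (g - 3)/(g - 1)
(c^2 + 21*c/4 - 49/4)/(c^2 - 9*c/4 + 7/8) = 2*(c + 7)/(2*c - 1)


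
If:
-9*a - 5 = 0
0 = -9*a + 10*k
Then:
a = -5/9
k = -1/2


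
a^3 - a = a*(a - 1)*(a + 1)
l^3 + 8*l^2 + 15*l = l*(l + 3)*(l + 5)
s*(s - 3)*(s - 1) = s^3 - 4*s^2 + 3*s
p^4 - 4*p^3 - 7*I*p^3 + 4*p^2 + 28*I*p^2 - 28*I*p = p*(p - 2)^2*(p - 7*I)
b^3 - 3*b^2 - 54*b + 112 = (b - 8)*(b - 2)*(b + 7)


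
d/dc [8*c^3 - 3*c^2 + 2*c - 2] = 24*c^2 - 6*c + 2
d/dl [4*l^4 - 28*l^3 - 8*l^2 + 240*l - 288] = 16*l^3 - 84*l^2 - 16*l + 240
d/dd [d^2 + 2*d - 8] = 2*d + 2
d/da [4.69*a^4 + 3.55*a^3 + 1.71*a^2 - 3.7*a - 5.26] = 18.76*a^3 + 10.65*a^2 + 3.42*a - 3.7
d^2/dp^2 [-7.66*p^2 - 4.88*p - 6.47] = -15.3200000000000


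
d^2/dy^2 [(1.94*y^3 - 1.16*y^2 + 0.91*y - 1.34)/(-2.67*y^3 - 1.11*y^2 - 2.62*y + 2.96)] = (2.8421709430404e-14*y^7 + 28.038204*y^6 + 42.502662*y^5 - 134.22357*y^4 + 156.249878*y^3 + 92.98446*y^2 - 33.000744*y + 33.414448)/(19.034163*y^9 + 23.739237*y^8 + 65.902275*y^7 - 15.347637*y^6 + 12.032838*y^5 - 112.3209*y^4 + 36.515512*y^3 - 31.779744*y^2 + 68.866176*y - 25.934336)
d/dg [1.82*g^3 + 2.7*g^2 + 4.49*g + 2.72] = 5.46*g^2 + 5.4*g + 4.49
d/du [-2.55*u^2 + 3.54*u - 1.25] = 3.54 - 5.1*u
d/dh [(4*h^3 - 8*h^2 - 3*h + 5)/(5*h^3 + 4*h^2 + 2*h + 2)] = (56*h^4 + 46*h^3 - 55*h^2 - 72*h - 16)/(25*h^6 + 40*h^5 + 36*h^4 + 36*h^3 + 20*h^2 + 8*h + 4)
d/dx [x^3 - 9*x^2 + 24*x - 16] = 3*x^2 - 18*x + 24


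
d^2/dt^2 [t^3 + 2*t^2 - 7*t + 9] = 6*t + 4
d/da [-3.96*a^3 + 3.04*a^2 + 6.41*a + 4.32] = -11.88*a^2 + 6.08*a + 6.41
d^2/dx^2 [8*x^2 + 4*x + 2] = 16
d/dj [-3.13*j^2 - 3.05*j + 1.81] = -6.26*j - 3.05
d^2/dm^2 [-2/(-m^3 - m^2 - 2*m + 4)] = 4*(-(3*m + 1)*(m^3 + m^2 + 2*m - 4) + (3*m^2 + 2*m + 2)^2)/(m^3 + m^2 + 2*m - 4)^3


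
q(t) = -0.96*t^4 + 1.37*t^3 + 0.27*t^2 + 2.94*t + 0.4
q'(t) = -3.84*t^3 + 4.11*t^2 + 0.54*t + 2.94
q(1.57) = 5.15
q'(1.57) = -0.94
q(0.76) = 3.07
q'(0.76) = 4.04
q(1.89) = 3.92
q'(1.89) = -7.28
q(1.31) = 4.97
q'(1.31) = 2.07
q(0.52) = 2.12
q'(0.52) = 3.79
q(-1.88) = -25.27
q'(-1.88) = 41.97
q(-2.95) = -113.80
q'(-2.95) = 135.70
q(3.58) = -80.44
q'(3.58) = -118.64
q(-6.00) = -1547.60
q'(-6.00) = 977.10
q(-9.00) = -7301.48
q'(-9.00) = 3130.35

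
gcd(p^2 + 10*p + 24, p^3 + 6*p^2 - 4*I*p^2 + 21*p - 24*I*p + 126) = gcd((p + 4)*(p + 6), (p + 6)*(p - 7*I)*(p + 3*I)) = p + 6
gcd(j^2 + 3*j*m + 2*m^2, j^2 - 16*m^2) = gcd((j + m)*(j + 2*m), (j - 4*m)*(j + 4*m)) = 1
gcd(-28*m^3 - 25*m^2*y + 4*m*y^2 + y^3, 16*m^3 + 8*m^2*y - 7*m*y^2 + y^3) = -4*m^2 - 3*m*y + y^2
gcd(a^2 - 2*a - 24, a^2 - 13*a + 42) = a - 6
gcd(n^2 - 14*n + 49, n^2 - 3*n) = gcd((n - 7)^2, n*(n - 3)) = 1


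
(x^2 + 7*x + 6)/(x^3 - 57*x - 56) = (x + 6)/(x^2 - x - 56)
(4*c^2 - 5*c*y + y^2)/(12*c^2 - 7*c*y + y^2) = (-c + y)/(-3*c + y)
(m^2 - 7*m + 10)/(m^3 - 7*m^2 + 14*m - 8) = (m - 5)/(m^2 - 5*m + 4)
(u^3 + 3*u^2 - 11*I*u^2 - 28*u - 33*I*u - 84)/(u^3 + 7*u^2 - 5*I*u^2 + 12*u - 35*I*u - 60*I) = (u^2 - 11*I*u - 28)/(u^2 + u*(4 - 5*I) - 20*I)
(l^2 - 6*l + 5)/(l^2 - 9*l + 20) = (l - 1)/(l - 4)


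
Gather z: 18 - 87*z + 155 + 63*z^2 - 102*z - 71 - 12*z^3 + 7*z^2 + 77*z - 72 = -12*z^3 + 70*z^2 - 112*z + 30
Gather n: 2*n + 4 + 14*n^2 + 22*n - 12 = 14*n^2 + 24*n - 8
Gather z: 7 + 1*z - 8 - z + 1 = 0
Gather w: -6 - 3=-9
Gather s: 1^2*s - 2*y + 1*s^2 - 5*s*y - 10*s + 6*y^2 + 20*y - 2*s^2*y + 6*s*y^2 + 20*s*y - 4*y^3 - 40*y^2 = s^2*(1 - 2*y) + s*(6*y^2 + 15*y - 9) - 4*y^3 - 34*y^2 + 18*y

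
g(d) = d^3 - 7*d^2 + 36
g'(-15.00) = 885.00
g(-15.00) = -4914.00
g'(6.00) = 24.00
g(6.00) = 0.00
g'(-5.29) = 158.01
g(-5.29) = -307.92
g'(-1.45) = 26.61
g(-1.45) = 18.23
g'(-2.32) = 48.63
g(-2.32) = -14.16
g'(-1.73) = 33.20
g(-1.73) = 9.87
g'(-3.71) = 93.23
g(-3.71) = -111.41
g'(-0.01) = 0.14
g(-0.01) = 36.00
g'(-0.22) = 3.23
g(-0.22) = 35.65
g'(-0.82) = 13.50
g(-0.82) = 30.74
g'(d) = 3*d^2 - 14*d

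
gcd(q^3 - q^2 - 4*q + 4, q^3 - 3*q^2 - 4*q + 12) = q^2 - 4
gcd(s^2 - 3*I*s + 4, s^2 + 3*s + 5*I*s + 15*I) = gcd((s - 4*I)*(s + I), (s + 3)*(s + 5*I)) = 1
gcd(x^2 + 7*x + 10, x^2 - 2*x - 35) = x + 5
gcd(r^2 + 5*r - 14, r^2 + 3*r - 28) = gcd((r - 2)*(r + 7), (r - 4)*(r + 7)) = r + 7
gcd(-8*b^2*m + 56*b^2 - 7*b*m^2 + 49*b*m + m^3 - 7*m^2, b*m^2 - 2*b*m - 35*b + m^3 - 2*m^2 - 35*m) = b*m - 7*b + m^2 - 7*m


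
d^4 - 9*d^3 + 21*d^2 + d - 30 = (d - 5)*(d - 3)*(d - 2)*(d + 1)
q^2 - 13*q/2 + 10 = (q - 4)*(q - 5/2)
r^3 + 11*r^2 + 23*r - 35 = (r - 1)*(r + 5)*(r + 7)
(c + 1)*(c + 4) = c^2 + 5*c + 4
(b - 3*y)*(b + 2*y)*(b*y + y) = b^3*y - b^2*y^2 + b^2*y - 6*b*y^3 - b*y^2 - 6*y^3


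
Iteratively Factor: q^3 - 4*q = (q - 2)*(q^2 + 2*q) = (q - 2)*(q + 2)*(q)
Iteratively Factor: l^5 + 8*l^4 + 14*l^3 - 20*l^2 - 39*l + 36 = (l - 1)*(l^4 + 9*l^3 + 23*l^2 + 3*l - 36) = (l - 1)*(l + 3)*(l^3 + 6*l^2 + 5*l - 12) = (l - 1)*(l + 3)*(l + 4)*(l^2 + 2*l - 3) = (l - 1)*(l + 3)^2*(l + 4)*(l - 1)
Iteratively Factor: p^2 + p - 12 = (p + 4)*(p - 3)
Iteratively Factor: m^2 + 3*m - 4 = (m + 4)*(m - 1)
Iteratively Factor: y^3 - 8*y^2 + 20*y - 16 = (y - 2)*(y^2 - 6*y + 8) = (y - 2)^2*(y - 4)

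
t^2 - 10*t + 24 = (t - 6)*(t - 4)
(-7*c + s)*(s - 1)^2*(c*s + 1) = -7*c^2*s^3 + 14*c^2*s^2 - 7*c^2*s + c*s^4 - 2*c*s^3 - 6*c*s^2 + 14*c*s - 7*c + s^3 - 2*s^2 + s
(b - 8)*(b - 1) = b^2 - 9*b + 8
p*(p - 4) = p^2 - 4*p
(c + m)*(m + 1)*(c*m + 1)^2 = c^3*m^3 + c^3*m^2 + c^2*m^4 + c^2*m^3 + 2*c^2*m^2 + 2*c^2*m + 2*c*m^3 + 2*c*m^2 + c*m + c + m^2 + m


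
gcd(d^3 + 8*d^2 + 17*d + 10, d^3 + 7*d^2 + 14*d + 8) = d^2 + 3*d + 2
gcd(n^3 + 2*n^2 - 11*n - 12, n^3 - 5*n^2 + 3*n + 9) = n^2 - 2*n - 3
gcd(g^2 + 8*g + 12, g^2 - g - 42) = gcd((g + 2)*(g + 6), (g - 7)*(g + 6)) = g + 6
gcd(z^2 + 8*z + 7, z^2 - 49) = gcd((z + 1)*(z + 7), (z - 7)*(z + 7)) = z + 7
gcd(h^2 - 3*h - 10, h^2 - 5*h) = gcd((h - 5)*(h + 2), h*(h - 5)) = h - 5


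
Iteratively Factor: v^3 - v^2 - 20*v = (v + 4)*(v^2 - 5*v) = v*(v + 4)*(v - 5)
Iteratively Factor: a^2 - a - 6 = (a - 3)*(a + 2)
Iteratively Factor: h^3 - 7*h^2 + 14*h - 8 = (h - 1)*(h^2 - 6*h + 8) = (h - 4)*(h - 1)*(h - 2)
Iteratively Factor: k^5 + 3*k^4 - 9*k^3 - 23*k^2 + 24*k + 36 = (k + 1)*(k^4 + 2*k^3 - 11*k^2 - 12*k + 36) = (k - 2)*(k + 1)*(k^3 + 4*k^2 - 3*k - 18) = (k - 2)*(k + 1)*(k + 3)*(k^2 + k - 6) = (k - 2)*(k + 1)*(k + 3)^2*(k - 2)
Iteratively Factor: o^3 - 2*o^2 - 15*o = (o)*(o^2 - 2*o - 15) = o*(o - 5)*(o + 3)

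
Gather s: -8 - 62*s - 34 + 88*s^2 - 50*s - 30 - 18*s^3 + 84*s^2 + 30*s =-18*s^3 + 172*s^2 - 82*s - 72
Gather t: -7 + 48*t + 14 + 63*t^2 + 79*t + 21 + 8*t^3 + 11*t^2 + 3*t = 8*t^3 + 74*t^2 + 130*t + 28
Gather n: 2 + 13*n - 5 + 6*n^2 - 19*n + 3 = 6*n^2 - 6*n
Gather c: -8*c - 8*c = -16*c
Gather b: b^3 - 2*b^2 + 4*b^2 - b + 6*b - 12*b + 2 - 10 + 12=b^3 + 2*b^2 - 7*b + 4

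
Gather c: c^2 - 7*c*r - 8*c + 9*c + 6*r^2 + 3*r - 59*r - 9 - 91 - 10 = c^2 + c*(1 - 7*r) + 6*r^2 - 56*r - 110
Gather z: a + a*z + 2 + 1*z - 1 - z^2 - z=a*z + a - z^2 + 1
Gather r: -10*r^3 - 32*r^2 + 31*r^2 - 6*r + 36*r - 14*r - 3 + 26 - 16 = -10*r^3 - r^2 + 16*r + 7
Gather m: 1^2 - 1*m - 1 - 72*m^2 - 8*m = -72*m^2 - 9*m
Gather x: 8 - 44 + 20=-16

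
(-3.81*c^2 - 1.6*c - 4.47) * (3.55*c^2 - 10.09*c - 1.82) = -13.5255*c^4 + 32.7629*c^3 + 7.2097*c^2 + 48.0143*c + 8.1354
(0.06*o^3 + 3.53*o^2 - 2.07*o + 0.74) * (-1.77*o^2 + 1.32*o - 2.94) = -0.1062*o^5 - 6.1689*o^4 + 8.1471*o^3 - 14.4204*o^2 + 7.0626*o - 2.1756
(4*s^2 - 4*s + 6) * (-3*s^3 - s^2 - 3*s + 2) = -12*s^5 + 8*s^4 - 26*s^3 + 14*s^2 - 26*s + 12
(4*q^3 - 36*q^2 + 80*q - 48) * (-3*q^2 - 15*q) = -12*q^5 + 48*q^4 + 300*q^3 - 1056*q^2 + 720*q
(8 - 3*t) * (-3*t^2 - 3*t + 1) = 9*t^3 - 15*t^2 - 27*t + 8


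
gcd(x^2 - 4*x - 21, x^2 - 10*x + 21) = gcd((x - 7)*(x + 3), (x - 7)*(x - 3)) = x - 7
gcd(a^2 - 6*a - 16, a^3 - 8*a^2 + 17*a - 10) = 1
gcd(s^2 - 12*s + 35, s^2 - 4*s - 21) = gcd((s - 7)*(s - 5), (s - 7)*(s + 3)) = s - 7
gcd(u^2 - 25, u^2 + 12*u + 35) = u + 5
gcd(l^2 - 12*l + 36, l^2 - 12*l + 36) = l^2 - 12*l + 36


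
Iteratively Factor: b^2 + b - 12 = (b + 4)*(b - 3)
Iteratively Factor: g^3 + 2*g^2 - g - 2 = (g + 1)*(g^2 + g - 2) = (g - 1)*(g + 1)*(g + 2)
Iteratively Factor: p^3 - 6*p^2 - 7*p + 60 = (p + 3)*(p^2 - 9*p + 20) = (p - 5)*(p + 3)*(p - 4)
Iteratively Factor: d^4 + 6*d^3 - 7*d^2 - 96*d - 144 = (d + 3)*(d^3 + 3*d^2 - 16*d - 48) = (d - 4)*(d + 3)*(d^2 + 7*d + 12) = (d - 4)*(d + 3)^2*(d + 4)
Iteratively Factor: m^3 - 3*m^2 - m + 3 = (m - 3)*(m^2 - 1) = (m - 3)*(m - 1)*(m + 1)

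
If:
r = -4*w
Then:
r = -4*w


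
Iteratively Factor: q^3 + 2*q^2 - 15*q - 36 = (q + 3)*(q^2 - q - 12) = (q - 4)*(q + 3)*(q + 3)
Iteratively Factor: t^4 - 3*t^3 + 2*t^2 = (t - 2)*(t^3 - t^2) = t*(t - 2)*(t^2 - t) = t^2*(t - 2)*(t - 1)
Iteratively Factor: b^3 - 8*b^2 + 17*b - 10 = (b - 5)*(b^2 - 3*b + 2) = (b - 5)*(b - 2)*(b - 1)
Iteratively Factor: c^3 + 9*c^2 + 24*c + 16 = (c + 4)*(c^2 + 5*c + 4) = (c + 4)^2*(c + 1)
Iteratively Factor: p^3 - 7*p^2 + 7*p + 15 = (p + 1)*(p^2 - 8*p + 15) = (p - 3)*(p + 1)*(p - 5)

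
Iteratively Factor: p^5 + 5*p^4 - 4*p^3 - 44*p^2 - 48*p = (p + 2)*(p^4 + 3*p^3 - 10*p^2 - 24*p) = (p + 2)^2*(p^3 + p^2 - 12*p) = (p - 3)*(p + 2)^2*(p^2 + 4*p) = p*(p - 3)*(p + 2)^2*(p + 4)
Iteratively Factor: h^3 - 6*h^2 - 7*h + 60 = (h - 5)*(h^2 - h - 12) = (h - 5)*(h + 3)*(h - 4)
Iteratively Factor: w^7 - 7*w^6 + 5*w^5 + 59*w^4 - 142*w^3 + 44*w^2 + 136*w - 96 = (w + 3)*(w^6 - 10*w^5 + 35*w^4 - 46*w^3 - 4*w^2 + 56*w - 32) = (w - 2)*(w + 3)*(w^5 - 8*w^4 + 19*w^3 - 8*w^2 - 20*w + 16) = (w - 2)^2*(w + 3)*(w^4 - 6*w^3 + 7*w^2 + 6*w - 8) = (w - 4)*(w - 2)^2*(w + 3)*(w^3 - 2*w^2 - w + 2) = (w - 4)*(w - 2)^3*(w + 3)*(w^2 - 1) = (w - 4)*(w - 2)^3*(w - 1)*(w + 3)*(w + 1)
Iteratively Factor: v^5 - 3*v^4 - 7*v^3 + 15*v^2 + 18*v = (v - 3)*(v^4 - 7*v^2 - 6*v) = (v - 3)*(v + 1)*(v^3 - v^2 - 6*v) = (v - 3)^2*(v + 1)*(v^2 + 2*v) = (v - 3)^2*(v + 1)*(v + 2)*(v)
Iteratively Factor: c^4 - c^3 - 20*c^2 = (c)*(c^3 - c^2 - 20*c) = c*(c - 5)*(c^2 + 4*c) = c*(c - 5)*(c + 4)*(c)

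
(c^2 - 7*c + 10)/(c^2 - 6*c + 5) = (c - 2)/(c - 1)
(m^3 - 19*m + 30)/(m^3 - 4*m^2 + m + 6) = (m + 5)/(m + 1)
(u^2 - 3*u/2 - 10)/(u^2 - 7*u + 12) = (u + 5/2)/(u - 3)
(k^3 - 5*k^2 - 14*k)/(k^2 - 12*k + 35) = k*(k + 2)/(k - 5)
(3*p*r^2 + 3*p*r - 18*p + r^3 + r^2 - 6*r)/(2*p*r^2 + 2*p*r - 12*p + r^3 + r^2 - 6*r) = (3*p + r)/(2*p + r)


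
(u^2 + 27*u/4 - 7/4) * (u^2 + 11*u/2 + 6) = u^4 + 49*u^3/4 + 331*u^2/8 + 247*u/8 - 21/2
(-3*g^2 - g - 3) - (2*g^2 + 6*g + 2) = -5*g^2 - 7*g - 5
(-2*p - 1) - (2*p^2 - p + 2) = -2*p^2 - p - 3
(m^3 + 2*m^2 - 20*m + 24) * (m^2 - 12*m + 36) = m^5 - 10*m^4 - 8*m^3 + 336*m^2 - 1008*m + 864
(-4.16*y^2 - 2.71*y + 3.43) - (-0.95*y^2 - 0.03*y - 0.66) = -3.21*y^2 - 2.68*y + 4.09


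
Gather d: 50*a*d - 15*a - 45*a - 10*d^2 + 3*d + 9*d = -60*a - 10*d^2 + d*(50*a + 12)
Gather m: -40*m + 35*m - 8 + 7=-5*m - 1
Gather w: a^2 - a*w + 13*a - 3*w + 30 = a^2 + 13*a + w*(-a - 3) + 30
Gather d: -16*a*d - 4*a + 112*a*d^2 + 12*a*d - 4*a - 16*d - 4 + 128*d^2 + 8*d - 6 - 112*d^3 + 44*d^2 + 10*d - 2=-8*a - 112*d^3 + d^2*(112*a + 172) + d*(2 - 4*a) - 12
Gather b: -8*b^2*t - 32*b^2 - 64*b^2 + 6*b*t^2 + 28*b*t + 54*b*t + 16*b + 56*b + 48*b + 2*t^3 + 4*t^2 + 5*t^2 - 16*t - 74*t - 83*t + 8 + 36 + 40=b^2*(-8*t - 96) + b*(6*t^2 + 82*t + 120) + 2*t^3 + 9*t^2 - 173*t + 84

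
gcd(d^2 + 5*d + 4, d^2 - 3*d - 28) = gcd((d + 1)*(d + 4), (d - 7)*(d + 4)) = d + 4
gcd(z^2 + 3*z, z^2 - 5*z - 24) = z + 3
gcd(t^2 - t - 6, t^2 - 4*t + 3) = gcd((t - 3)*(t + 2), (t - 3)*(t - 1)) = t - 3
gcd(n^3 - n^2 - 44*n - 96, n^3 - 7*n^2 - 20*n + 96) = n^2 - 4*n - 32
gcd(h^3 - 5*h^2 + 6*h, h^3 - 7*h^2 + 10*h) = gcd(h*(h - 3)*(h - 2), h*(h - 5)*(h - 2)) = h^2 - 2*h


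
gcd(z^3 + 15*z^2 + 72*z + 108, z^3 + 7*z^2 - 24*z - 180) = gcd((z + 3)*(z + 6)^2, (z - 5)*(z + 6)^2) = z^2 + 12*z + 36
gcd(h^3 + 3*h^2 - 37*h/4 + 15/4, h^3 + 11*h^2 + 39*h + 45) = h + 5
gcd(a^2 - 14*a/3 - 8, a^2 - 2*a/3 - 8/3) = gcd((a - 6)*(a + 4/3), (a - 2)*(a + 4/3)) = a + 4/3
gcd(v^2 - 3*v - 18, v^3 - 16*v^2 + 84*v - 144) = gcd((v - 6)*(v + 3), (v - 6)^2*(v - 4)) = v - 6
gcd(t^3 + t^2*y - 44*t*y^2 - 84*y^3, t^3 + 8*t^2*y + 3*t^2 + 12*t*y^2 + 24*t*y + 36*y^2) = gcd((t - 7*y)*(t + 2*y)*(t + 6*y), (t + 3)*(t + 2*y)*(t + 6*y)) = t^2 + 8*t*y + 12*y^2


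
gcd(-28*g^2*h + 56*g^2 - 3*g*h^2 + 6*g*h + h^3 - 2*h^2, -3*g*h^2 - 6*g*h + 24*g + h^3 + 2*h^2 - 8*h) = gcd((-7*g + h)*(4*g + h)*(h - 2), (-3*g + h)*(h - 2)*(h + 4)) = h - 2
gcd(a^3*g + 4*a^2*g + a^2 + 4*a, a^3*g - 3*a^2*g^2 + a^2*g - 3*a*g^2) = a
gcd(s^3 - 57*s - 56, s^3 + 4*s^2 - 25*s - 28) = s^2 + 8*s + 7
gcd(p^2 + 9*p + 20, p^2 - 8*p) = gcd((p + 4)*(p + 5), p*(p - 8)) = 1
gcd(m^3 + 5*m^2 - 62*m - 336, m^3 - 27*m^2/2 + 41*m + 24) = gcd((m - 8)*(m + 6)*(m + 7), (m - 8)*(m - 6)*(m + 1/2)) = m - 8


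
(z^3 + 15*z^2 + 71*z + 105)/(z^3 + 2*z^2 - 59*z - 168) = (z + 5)/(z - 8)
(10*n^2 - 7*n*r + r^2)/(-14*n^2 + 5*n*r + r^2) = (-5*n + r)/(7*n + r)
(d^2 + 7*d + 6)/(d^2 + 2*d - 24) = (d + 1)/(d - 4)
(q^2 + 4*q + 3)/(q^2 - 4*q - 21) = (q + 1)/(q - 7)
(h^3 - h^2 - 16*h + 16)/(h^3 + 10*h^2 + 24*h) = (h^2 - 5*h + 4)/(h*(h + 6))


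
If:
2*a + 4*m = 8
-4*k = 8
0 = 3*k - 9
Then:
No Solution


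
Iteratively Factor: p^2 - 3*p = (p - 3)*(p)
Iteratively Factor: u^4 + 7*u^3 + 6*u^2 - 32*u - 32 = (u + 1)*(u^3 + 6*u^2 - 32) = (u + 1)*(u + 4)*(u^2 + 2*u - 8) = (u - 2)*(u + 1)*(u + 4)*(u + 4)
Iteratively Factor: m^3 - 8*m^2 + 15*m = (m - 3)*(m^2 - 5*m) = (m - 5)*(m - 3)*(m)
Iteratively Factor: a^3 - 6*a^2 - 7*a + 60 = (a - 4)*(a^2 - 2*a - 15) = (a - 4)*(a + 3)*(a - 5)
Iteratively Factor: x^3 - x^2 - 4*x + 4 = (x + 2)*(x^2 - 3*x + 2) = (x - 1)*(x + 2)*(x - 2)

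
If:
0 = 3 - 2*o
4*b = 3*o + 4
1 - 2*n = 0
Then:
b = 17/8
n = 1/2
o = 3/2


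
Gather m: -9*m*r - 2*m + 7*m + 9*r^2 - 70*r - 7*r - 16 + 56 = m*(5 - 9*r) + 9*r^2 - 77*r + 40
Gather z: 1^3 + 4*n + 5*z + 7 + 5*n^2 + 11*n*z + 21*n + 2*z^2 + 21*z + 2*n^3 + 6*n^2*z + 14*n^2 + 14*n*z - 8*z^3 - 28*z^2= 2*n^3 + 19*n^2 + 25*n - 8*z^3 - 26*z^2 + z*(6*n^2 + 25*n + 26) + 8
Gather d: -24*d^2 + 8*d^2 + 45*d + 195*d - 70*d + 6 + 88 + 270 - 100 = -16*d^2 + 170*d + 264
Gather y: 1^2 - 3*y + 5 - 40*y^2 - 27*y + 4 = -40*y^2 - 30*y + 10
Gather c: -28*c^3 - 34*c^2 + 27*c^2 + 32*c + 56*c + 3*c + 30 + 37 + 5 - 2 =-28*c^3 - 7*c^2 + 91*c + 70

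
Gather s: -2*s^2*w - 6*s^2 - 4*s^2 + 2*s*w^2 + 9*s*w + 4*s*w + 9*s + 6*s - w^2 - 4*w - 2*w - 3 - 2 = s^2*(-2*w - 10) + s*(2*w^2 + 13*w + 15) - w^2 - 6*w - 5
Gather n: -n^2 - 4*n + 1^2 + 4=-n^2 - 4*n + 5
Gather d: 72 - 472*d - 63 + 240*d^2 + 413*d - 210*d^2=30*d^2 - 59*d + 9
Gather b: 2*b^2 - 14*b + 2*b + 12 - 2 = 2*b^2 - 12*b + 10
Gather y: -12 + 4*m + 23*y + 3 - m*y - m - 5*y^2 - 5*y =3*m - 5*y^2 + y*(18 - m) - 9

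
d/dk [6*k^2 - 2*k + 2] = 12*k - 2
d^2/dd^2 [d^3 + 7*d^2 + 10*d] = 6*d + 14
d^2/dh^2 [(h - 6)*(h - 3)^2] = 6*h - 24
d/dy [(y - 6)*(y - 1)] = 2*y - 7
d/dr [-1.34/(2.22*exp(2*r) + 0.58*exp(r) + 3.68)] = (5.9496*exp(r) + 0.7772)*exp(r)/(2.22*exp(2*r) + 0.58*exp(r) + 3.68)^2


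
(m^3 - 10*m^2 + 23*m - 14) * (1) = m^3 - 10*m^2 + 23*m - 14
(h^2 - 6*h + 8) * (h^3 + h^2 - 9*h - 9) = h^5 - 5*h^4 - 7*h^3 + 53*h^2 - 18*h - 72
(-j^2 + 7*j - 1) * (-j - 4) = j^3 - 3*j^2 - 27*j + 4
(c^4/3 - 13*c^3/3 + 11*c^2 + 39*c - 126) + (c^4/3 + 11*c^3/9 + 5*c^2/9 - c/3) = 2*c^4/3 - 28*c^3/9 + 104*c^2/9 + 116*c/3 - 126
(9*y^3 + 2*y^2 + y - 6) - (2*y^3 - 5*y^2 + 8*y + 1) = 7*y^3 + 7*y^2 - 7*y - 7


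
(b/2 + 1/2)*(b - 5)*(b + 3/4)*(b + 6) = b^4/2 + 11*b^3/8 - 55*b^2/4 - 207*b/8 - 45/4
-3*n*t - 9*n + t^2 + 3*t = (-3*n + t)*(t + 3)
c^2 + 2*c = c*(c + 2)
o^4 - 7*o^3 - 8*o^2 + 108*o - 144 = (o - 6)*(o - 3)*(o - 2)*(o + 4)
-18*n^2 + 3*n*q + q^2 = (-3*n + q)*(6*n + q)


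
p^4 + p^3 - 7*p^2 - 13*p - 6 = (p - 3)*(p + 1)^2*(p + 2)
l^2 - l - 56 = (l - 8)*(l + 7)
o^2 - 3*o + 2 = (o - 2)*(o - 1)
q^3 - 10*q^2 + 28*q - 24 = (q - 6)*(q - 2)^2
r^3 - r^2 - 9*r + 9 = (r - 3)*(r - 1)*(r + 3)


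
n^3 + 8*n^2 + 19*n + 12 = (n + 1)*(n + 3)*(n + 4)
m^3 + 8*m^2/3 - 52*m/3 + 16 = (m - 2)*(m - 4/3)*(m + 6)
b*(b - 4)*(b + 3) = b^3 - b^2 - 12*b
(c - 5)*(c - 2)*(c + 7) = c^3 - 39*c + 70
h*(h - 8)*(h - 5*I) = h^3 - 8*h^2 - 5*I*h^2 + 40*I*h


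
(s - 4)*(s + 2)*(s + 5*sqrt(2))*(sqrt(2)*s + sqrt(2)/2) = sqrt(2)*s^4 - 3*sqrt(2)*s^3/2 + 10*s^3 - 15*s^2 - 9*sqrt(2)*s^2 - 90*s - 4*sqrt(2)*s - 40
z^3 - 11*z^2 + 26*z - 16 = (z - 8)*(z - 2)*(z - 1)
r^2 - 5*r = r*(r - 5)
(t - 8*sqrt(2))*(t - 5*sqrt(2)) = t^2 - 13*sqrt(2)*t + 80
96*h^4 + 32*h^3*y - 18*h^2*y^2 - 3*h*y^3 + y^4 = (-4*h + y)^2*(2*h + y)*(3*h + y)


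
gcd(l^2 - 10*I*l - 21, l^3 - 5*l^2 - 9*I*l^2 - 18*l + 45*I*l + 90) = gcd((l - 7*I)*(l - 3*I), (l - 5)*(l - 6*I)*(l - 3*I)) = l - 3*I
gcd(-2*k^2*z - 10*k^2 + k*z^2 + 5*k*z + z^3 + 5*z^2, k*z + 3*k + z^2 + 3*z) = 1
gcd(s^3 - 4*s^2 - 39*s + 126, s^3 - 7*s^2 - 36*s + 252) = s^2 - s - 42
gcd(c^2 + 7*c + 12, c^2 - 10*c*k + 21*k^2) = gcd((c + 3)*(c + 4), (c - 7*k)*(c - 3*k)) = 1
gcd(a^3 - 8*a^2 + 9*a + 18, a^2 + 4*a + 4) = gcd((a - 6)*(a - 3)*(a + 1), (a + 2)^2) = 1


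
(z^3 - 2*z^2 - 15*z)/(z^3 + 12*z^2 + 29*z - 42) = z*(z^2 - 2*z - 15)/(z^3 + 12*z^2 + 29*z - 42)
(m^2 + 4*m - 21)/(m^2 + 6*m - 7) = (m - 3)/(m - 1)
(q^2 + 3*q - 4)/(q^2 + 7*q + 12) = (q - 1)/(q + 3)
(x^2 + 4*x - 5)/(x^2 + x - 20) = (x - 1)/(x - 4)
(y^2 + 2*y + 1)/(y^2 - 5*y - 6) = (y + 1)/(y - 6)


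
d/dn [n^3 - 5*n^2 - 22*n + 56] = 3*n^2 - 10*n - 22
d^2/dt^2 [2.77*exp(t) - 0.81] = 2.77*exp(t)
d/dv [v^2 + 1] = 2*v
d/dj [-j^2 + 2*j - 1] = 2 - 2*j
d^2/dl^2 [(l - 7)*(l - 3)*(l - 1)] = 6*l - 22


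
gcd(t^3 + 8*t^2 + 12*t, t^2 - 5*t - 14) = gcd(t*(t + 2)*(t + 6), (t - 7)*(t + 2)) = t + 2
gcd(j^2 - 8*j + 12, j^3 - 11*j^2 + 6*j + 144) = j - 6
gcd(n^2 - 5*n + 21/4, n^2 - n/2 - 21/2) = n - 7/2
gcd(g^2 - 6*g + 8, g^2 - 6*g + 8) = g^2 - 6*g + 8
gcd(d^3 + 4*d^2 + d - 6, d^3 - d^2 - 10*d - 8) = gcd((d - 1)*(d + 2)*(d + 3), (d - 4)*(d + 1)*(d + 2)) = d + 2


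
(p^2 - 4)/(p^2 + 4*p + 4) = (p - 2)/(p + 2)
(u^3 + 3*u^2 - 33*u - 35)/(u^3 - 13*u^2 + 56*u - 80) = (u^2 + 8*u + 7)/(u^2 - 8*u + 16)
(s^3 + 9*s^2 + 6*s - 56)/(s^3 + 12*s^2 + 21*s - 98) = (s + 4)/(s + 7)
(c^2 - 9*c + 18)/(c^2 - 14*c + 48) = (c - 3)/(c - 8)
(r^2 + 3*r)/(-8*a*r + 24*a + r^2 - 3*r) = r*(r + 3)/(-8*a*r + 24*a + r^2 - 3*r)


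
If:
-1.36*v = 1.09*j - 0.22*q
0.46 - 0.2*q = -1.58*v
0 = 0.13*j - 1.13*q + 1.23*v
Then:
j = 0.35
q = -0.32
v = -0.33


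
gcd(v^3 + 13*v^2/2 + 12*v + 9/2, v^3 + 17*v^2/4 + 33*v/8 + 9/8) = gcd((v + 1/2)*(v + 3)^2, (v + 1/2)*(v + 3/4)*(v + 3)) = v^2 + 7*v/2 + 3/2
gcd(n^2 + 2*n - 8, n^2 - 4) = n - 2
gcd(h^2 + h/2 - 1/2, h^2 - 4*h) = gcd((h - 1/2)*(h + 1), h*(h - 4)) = 1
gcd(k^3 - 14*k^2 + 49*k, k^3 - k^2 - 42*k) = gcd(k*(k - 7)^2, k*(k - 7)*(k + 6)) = k^2 - 7*k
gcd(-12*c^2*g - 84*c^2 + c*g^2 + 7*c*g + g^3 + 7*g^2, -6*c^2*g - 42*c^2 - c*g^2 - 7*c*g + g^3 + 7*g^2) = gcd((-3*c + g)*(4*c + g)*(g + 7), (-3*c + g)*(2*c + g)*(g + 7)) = 3*c*g + 21*c - g^2 - 7*g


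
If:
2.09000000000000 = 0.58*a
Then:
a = 3.60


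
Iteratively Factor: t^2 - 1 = (t + 1)*(t - 1)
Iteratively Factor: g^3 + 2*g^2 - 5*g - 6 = (g - 2)*(g^2 + 4*g + 3) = (g - 2)*(g + 1)*(g + 3)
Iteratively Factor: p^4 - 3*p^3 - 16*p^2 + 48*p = (p - 3)*(p^3 - 16*p) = (p - 4)*(p - 3)*(p^2 + 4*p) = (p - 4)*(p - 3)*(p + 4)*(p)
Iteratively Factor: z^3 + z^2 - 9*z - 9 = (z - 3)*(z^2 + 4*z + 3) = (z - 3)*(z + 1)*(z + 3)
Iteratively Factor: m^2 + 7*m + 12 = (m + 4)*(m + 3)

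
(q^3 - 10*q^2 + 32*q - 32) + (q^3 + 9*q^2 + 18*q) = 2*q^3 - q^2 + 50*q - 32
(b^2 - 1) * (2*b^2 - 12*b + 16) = 2*b^4 - 12*b^3 + 14*b^2 + 12*b - 16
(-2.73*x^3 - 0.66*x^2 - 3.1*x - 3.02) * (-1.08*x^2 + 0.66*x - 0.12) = 2.9484*x^5 - 1.089*x^4 + 3.24*x^3 + 1.2948*x^2 - 1.6212*x + 0.3624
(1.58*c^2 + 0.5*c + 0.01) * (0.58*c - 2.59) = 0.9164*c^3 - 3.8022*c^2 - 1.2892*c - 0.0259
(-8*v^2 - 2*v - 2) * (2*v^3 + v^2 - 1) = -16*v^5 - 12*v^4 - 6*v^3 + 6*v^2 + 2*v + 2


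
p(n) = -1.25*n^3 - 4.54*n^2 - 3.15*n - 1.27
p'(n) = -3.75*n^2 - 9.08*n - 3.15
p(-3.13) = 2.44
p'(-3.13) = -11.47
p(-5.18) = 66.97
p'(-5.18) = -56.74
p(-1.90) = -3.10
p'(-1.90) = 0.56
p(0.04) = -1.40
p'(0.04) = -3.52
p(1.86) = -30.88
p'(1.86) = -33.01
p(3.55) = -125.59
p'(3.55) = -82.64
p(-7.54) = 300.20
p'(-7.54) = -147.88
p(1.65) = -24.44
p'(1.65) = -28.34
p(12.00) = -2852.83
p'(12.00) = -652.11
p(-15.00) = 3243.23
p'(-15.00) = -710.70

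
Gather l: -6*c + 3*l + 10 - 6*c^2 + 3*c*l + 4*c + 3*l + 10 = -6*c^2 - 2*c + l*(3*c + 6) + 20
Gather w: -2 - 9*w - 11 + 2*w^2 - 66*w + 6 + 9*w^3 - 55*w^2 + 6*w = 9*w^3 - 53*w^2 - 69*w - 7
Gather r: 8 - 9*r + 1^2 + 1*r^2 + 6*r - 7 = r^2 - 3*r + 2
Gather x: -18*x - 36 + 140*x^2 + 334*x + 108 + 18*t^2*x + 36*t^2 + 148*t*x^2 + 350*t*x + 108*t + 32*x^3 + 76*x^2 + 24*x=36*t^2 + 108*t + 32*x^3 + x^2*(148*t + 216) + x*(18*t^2 + 350*t + 340) + 72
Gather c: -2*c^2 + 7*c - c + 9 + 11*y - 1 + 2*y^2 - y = -2*c^2 + 6*c + 2*y^2 + 10*y + 8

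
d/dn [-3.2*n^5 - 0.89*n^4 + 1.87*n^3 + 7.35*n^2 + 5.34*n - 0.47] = -16.0*n^4 - 3.56*n^3 + 5.61*n^2 + 14.7*n + 5.34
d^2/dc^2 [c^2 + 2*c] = 2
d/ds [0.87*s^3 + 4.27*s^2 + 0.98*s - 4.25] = 2.61*s^2 + 8.54*s + 0.98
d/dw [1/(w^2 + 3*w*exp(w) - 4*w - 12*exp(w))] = (-3*w*exp(w) - 2*w + 9*exp(w) + 4)/(w^2 + 3*w*exp(w) - 4*w - 12*exp(w))^2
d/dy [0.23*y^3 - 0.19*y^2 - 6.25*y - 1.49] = 0.69*y^2 - 0.38*y - 6.25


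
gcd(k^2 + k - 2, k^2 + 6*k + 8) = k + 2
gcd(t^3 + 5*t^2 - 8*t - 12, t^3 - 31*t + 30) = t + 6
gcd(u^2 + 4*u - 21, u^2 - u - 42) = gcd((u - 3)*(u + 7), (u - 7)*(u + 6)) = 1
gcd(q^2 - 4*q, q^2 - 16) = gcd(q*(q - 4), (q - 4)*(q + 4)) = q - 4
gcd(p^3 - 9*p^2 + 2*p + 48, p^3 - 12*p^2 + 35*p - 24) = p^2 - 11*p + 24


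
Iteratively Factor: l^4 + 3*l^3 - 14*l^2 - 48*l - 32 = (l + 1)*(l^3 + 2*l^2 - 16*l - 32) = (l + 1)*(l + 2)*(l^2 - 16) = (l - 4)*(l + 1)*(l + 2)*(l + 4)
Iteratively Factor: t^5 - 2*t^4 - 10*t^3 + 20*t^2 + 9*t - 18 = (t + 3)*(t^4 - 5*t^3 + 5*t^2 + 5*t - 6) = (t - 3)*(t + 3)*(t^3 - 2*t^2 - t + 2) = (t - 3)*(t - 2)*(t + 3)*(t^2 - 1) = (t - 3)*(t - 2)*(t - 1)*(t + 3)*(t + 1)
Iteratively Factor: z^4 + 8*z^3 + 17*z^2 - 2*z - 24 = (z - 1)*(z^3 + 9*z^2 + 26*z + 24) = (z - 1)*(z + 4)*(z^2 + 5*z + 6) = (z - 1)*(z + 2)*(z + 4)*(z + 3)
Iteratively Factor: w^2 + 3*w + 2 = (w + 1)*(w + 2)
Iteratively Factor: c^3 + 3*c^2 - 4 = (c - 1)*(c^2 + 4*c + 4) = (c - 1)*(c + 2)*(c + 2)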